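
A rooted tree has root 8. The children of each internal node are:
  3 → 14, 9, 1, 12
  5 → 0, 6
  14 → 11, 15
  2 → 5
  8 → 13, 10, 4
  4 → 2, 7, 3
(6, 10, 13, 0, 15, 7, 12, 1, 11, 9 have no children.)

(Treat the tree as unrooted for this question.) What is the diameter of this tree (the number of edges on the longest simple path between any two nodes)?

Starting from 11, a farthest node is 6 at distance 6.
One longest path: 11 – 14 – 3 – 4 – 2 – 5 – 6.
So the diameter is 6.

6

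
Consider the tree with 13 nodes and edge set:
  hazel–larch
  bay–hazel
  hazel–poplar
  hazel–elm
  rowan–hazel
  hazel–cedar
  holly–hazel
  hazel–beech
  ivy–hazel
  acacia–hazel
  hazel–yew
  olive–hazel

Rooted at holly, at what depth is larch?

Climbing from larch to the root: larch – hazel – holly. That's 2 steps.

2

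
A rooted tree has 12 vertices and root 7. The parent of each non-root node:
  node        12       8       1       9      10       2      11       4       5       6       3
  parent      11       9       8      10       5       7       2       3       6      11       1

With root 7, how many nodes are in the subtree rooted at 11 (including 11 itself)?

Descendants of 11 (including itself): 11, 6, 12, 5, 10, 9, 8, 1, 3, 4. That's 10.

10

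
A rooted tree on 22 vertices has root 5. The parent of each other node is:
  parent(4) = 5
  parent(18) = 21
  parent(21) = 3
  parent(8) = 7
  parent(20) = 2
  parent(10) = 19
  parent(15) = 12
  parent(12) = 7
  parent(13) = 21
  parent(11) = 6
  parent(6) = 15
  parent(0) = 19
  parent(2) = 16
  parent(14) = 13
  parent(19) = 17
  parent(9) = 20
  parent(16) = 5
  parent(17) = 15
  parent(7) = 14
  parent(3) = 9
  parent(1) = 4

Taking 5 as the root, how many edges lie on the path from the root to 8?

10

Climbing from 8 to the root: 8–7–14–13–21–3–9–20–2–16–5. That's 10 steps.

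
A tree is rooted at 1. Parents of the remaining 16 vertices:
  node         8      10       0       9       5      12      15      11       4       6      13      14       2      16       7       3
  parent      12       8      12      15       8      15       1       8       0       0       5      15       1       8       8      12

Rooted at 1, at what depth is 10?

4

Path from 1 to 10: 1 → 15 → 12 → 8 → 10, which has 4 edges.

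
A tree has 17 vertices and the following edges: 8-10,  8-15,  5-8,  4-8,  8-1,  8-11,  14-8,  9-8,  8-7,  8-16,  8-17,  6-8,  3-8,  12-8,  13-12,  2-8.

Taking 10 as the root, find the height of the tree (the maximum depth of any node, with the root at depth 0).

3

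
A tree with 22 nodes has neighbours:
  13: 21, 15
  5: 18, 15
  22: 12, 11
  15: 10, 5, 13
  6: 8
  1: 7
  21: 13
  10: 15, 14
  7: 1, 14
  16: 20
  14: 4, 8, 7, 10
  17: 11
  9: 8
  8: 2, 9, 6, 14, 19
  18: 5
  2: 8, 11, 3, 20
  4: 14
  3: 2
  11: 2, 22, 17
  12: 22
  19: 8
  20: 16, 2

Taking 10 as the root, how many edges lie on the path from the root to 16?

10–14–8–2–20–16 — 5 edges.

5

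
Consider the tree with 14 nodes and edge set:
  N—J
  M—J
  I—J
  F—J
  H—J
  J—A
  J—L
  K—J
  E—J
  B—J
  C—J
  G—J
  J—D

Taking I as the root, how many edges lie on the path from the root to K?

Path from I to K: I – J – K, which has 2 edges.

2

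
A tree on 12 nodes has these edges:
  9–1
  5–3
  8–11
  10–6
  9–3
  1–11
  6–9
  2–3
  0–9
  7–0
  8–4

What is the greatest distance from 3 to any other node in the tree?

A farthest node from 3 is 4.
The path 3 – 9 – 1 – 11 – 8 – 4 has 5 edges.

5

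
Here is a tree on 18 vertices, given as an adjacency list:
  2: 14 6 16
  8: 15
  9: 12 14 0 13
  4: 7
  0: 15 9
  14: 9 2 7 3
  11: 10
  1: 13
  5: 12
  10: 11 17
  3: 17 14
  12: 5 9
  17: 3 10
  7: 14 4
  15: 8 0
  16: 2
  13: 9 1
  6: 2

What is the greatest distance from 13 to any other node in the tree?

6

Distances from 13 peak at 6, attained at 11.
13-9-14-3-17-10-11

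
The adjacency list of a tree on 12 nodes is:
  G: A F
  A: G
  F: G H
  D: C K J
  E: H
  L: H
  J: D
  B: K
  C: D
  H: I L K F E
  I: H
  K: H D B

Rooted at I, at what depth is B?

3

Climbing from B to the root: B – K – H – I. That's 3 steps.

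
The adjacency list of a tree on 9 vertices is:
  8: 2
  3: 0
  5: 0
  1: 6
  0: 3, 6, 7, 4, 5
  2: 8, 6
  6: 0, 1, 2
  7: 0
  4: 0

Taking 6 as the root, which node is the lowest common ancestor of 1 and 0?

6

1's ancestor chain is 1, 6 and 0's is 0, 6; they first meet at 6.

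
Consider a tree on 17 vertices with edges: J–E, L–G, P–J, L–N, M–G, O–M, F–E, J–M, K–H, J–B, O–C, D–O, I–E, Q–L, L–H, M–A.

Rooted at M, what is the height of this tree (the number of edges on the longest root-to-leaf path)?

The longest root-to-leaf path is M–G–L–H–K (4 edges).

4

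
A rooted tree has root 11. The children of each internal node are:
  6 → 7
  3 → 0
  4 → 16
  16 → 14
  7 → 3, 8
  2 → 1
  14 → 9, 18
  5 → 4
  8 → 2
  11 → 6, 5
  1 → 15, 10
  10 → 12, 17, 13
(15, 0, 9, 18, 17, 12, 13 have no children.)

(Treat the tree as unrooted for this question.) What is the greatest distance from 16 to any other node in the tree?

A farthest node from 16 is 13 (12, 17 also at distance 10).
The path 16-4-5-11-6-7-8-2-1-10-13 has 10 edges.

10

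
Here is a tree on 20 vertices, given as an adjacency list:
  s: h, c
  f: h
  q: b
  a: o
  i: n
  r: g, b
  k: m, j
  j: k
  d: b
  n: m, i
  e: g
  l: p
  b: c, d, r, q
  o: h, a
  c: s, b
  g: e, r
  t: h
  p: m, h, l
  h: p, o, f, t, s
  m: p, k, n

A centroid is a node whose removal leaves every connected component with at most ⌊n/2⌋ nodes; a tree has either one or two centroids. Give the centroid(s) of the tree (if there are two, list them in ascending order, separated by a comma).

h

If h is removed the pieces have sizes 8, 7, 2, 1, 1, all ≤ ⌊20/2⌋ = 10.
Every other node leaves some component of size > 10, so the centroid is unique.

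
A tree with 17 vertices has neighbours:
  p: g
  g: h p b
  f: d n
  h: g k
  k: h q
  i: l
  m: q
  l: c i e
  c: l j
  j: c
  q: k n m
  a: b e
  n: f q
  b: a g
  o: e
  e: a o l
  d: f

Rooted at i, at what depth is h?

6

Climbing from h to the root: h → g → b → a → e → l → i. That's 6 steps.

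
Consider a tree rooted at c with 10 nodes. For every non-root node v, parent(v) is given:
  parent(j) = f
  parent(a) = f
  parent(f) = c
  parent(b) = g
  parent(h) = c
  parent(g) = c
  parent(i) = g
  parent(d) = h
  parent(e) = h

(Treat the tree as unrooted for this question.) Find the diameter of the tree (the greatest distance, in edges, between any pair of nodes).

4

BFS from j reaches e last, at distance 4; BFS from e confirms no node is farther.
Path: j-f-c-h-e.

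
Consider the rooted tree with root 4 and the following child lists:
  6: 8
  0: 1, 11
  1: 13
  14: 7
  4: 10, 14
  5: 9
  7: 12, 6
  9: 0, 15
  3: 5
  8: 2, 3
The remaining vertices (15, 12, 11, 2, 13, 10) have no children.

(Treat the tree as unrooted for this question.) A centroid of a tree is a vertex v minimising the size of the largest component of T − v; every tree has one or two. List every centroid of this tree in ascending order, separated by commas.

3, 8

Removing 8 splits the tree into components of sizes 8, 6, 1; the largest is 8 ≤ ⌊16/2⌋ = 8.
Its neighbour 3 also leaves a largest component of size 8, so both are centroids.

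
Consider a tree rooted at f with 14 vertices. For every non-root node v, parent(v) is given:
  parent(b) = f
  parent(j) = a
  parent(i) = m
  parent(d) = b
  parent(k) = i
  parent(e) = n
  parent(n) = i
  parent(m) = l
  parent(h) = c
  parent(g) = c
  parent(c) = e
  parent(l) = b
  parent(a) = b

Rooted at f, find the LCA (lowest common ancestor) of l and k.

l

l's ancestor chain is l, b, f and k's is k, i, m, l, b, f; they first meet at l.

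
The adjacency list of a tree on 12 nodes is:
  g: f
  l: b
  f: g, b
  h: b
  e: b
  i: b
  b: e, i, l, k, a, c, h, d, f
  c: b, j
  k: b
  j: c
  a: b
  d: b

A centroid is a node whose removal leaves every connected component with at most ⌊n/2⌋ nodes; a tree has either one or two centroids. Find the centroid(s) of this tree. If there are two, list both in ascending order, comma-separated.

If b is removed the pieces have sizes 2, 2, 1, 1, 1, 1, 1, 1, 1, all ≤ ⌊12/2⌋ = 6.
No neighbour of b does as well, so b is the unique centroid.

b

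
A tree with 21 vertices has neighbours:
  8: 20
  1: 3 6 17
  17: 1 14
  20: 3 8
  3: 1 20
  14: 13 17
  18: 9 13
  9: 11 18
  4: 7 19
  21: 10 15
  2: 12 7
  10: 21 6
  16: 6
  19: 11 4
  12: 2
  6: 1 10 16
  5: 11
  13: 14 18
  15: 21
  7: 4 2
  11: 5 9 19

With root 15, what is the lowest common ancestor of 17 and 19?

Ancestors of 17 (toward the root): 17, 1, 6, 10, 21, 15.
Ancestors of 19: 19, 11, 9, 18, 13, 14, 17, 1, 6, 10, 21, 15.
The deepest node appearing in both lists is 17.

17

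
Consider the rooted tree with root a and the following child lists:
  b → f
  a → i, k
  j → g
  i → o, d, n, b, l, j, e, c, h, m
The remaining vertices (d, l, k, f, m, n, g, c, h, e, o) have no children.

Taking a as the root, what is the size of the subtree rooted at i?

The subtree rooted at i contains: i, m, j, o, c, b, n, e, h, l, d, g, f — 13 nodes.

13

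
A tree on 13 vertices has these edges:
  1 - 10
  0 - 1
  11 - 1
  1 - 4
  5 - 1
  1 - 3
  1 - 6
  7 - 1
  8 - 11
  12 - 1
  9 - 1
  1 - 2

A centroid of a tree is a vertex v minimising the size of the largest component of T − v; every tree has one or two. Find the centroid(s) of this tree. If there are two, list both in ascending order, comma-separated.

1

Delete 1: the remaining components have sizes 2, 1, 1, 1, 1, 1, 1, 1, 1, 1, 1. Max 2 ≤ 6, so 1 is a centroid.
Every other node leaves some component of size > 6, so the centroid is unique.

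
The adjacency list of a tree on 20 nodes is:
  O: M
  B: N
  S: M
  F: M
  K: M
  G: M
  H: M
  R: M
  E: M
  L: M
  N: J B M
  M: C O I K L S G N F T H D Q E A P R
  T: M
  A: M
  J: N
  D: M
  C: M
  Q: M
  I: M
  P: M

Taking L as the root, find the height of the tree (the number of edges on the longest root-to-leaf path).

3

A deepest node is B, reached by L – M – N – B.
That path has 3 edges, so the height is 3.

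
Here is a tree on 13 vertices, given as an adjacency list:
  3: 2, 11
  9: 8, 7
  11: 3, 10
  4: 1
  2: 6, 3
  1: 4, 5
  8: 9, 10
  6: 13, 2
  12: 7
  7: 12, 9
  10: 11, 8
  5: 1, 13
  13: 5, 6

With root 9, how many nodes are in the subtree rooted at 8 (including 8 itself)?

10

Descendants of 8 (including itself): 8, 10, 11, 3, 2, 6, 13, 5, 1, 4. That's 10.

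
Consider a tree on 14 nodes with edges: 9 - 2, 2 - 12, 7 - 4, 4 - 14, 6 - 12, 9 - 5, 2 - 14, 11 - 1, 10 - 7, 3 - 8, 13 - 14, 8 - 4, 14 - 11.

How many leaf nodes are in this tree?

6

Exactly 6 nodes have a single neighbour: 1, 3, 5, 6, 10, 13.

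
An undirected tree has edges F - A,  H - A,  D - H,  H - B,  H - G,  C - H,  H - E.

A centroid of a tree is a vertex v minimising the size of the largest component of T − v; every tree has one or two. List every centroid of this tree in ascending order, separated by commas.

H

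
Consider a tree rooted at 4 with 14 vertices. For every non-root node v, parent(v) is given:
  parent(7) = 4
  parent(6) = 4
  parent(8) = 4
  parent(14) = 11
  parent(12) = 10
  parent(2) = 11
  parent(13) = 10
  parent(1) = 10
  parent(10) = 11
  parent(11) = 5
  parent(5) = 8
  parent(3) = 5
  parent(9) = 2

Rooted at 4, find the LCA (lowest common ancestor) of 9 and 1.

9's ancestor chain is 9, 2, 11, 5, 8, 4 and 1's is 1, 10, 11, 5, 8, 4; they first meet at 11.

11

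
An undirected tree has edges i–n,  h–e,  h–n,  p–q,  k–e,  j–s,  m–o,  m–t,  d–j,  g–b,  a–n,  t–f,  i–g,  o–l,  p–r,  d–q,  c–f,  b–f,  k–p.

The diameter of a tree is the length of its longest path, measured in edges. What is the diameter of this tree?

16

A longest path is l - o - m - t - f - b - g - i - n - h - e - k - p - q - d - j - s, with 16 edges.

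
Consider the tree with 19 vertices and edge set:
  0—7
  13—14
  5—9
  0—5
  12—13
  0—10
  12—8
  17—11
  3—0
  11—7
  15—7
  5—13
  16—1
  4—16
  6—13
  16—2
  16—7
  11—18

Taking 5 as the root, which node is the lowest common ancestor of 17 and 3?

17's ancestor chain is 17, 11, 7, 0, 5 and 3's is 3, 0, 5; they first meet at 0.

0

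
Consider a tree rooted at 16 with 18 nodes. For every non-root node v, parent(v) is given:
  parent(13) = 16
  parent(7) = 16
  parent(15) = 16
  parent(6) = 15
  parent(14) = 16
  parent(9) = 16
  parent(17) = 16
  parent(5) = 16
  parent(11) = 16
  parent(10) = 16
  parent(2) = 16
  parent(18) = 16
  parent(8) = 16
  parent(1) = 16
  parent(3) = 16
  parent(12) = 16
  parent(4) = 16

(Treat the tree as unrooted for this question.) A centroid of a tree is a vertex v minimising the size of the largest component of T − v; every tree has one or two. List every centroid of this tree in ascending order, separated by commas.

16

If 16 is removed the pieces have sizes 2, 1, 1, 1, 1, 1, 1, 1, 1, 1, 1, 1, 1, 1, 1, 1, all ≤ ⌊18/2⌋ = 9.
No neighbour of 16 does as well, so 16 is the unique centroid.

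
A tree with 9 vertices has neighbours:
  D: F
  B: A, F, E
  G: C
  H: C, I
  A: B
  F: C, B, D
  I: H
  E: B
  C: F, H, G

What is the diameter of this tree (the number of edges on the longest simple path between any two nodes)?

A longest path is I - H - C - F - B - A, with 5 edges.

5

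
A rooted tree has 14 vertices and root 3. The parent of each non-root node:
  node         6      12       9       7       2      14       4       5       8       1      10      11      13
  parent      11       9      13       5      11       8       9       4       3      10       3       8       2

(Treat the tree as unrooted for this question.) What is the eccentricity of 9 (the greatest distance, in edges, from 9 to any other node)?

Distances from 9 peak at 7, attained at 1.
9 – 13 – 2 – 11 – 8 – 3 – 10 – 1

7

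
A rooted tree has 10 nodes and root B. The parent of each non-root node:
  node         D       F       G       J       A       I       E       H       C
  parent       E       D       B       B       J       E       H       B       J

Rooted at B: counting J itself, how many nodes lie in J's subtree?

3

The subtree rooted at J contains: J, A, C — 3 nodes.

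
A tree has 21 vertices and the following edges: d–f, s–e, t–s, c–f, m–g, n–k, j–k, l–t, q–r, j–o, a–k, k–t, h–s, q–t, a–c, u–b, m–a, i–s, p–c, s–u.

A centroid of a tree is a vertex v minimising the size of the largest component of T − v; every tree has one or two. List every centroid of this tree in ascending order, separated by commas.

k

Removing k splits the tree into components of sizes 10, 7, 2, 1; the largest is 10 ≤ ⌊21/2⌋ = 10.
Every other node leaves some component of size > 10, so the centroid is unique.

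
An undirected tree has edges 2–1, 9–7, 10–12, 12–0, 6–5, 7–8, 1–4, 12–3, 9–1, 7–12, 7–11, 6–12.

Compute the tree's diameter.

6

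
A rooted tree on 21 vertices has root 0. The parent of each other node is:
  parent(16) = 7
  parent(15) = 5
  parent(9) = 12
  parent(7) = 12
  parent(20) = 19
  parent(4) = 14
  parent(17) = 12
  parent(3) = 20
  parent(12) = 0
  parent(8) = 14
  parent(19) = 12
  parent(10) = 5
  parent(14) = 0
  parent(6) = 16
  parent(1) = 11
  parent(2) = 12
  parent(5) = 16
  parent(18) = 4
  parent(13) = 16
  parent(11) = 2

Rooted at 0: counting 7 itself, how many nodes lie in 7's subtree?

Descendants of 7 (including itself): 7, 16, 6, 5, 13, 10, 15. That's 7.

7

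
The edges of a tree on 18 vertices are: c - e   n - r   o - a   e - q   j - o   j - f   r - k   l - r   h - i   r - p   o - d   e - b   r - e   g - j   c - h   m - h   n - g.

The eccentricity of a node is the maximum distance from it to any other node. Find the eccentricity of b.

Distances from b peak at 7, attained at a (d also at distance 7).
b – e – r – n – g – j – o – a

7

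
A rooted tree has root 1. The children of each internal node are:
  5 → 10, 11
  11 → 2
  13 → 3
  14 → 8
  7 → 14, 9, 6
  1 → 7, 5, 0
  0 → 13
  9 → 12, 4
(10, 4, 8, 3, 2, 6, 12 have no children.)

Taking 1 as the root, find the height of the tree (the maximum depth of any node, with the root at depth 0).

A deepest node is 8, reached by 1 – 7 – 14 – 8.
That path has 3 edges, so the height is 3.

3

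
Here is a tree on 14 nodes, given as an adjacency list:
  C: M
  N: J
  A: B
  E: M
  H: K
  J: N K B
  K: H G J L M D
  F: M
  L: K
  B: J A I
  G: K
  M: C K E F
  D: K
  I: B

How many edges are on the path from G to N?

3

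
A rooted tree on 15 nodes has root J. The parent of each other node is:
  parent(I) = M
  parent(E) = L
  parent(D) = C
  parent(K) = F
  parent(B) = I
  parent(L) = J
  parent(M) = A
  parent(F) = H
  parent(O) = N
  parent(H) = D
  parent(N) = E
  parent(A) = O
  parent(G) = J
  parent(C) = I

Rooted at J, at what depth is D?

Climbing from D to the root: D–C–I–M–A–O–N–E–L–J. That's 9 steps.

9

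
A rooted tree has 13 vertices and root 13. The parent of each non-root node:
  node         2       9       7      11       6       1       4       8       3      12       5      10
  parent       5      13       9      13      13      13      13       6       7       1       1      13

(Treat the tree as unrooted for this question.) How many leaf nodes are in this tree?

7

The leaves are 2, 3, 4, 8, 10, 11, 12.
That is 7 leaves.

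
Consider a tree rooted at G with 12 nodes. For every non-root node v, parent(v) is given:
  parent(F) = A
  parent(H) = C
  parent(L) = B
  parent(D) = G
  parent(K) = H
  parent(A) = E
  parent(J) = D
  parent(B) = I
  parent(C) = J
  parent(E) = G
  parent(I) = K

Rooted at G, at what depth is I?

6

G – D – J – C – H – K – I — 6 edges.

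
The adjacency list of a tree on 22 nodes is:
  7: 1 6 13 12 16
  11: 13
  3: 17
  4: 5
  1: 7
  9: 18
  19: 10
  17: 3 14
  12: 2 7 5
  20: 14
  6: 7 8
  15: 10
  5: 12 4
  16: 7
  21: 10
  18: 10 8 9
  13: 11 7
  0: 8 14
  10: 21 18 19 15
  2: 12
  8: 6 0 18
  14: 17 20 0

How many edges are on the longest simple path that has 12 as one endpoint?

Distances from 12 peak at 7, attained at 3.
12 – 7 – 6 – 8 – 0 – 14 – 17 – 3

7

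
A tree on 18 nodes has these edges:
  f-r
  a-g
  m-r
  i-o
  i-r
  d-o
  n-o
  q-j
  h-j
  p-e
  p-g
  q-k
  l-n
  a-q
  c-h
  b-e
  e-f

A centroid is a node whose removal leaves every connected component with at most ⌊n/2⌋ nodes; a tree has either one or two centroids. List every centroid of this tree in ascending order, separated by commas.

Delete e: the remaining components have sizes 8, 8, 1. Max 8 ≤ 9, so e is a centroid.
Every other node leaves some component of size > 9, so the centroid is unique.

e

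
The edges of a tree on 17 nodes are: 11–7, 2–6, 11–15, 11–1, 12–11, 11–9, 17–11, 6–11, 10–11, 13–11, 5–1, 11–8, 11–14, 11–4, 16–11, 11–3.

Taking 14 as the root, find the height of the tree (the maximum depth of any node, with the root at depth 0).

The longest root-to-leaf path is 14 – 11 – 1 – 5 (3 edges).

3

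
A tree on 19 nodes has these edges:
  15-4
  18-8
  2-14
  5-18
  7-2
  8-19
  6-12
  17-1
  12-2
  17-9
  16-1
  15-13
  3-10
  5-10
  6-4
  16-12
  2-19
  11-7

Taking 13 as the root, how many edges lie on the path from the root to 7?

6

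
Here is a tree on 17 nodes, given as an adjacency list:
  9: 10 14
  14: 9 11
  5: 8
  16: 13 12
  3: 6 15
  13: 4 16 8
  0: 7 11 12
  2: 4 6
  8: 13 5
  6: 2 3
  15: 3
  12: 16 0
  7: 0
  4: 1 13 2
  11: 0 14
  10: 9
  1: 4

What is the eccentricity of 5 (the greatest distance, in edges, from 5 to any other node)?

9

A farthest node from 5 is 10.
The path 5-8-13-16-12-0-11-14-9-10 has 9 edges.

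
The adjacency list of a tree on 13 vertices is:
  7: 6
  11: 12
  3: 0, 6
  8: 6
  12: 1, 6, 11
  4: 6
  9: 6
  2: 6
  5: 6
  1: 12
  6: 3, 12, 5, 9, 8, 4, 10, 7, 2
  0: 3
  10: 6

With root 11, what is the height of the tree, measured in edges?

4

A deepest node is 0, reached by 11 – 12 – 6 – 3 – 0.
That path has 4 edges, so the height is 4.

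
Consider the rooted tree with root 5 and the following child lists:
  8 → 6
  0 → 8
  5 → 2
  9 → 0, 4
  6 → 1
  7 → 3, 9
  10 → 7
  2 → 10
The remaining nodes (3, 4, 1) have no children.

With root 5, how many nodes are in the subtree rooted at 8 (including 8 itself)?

3

8's subtree: {8, 6, 1}, size 3.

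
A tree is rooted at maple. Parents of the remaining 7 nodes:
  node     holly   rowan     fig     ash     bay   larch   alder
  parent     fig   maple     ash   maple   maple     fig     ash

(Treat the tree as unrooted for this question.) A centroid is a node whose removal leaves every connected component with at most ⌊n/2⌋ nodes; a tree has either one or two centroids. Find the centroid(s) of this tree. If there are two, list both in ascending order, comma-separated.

If ash is removed the pieces have sizes 3, 3, 1, all ≤ ⌊8/2⌋ = 4.
No neighbour of ash does as well, so ash is the unique centroid.

ash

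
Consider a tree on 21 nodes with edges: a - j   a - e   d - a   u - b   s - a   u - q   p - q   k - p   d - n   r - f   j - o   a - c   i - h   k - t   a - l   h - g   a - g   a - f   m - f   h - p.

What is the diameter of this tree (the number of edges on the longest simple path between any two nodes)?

8

BFS from b reaches n last, at distance 8; BFS from n confirms no node is farther.
Path: b-u-q-p-h-g-a-d-n.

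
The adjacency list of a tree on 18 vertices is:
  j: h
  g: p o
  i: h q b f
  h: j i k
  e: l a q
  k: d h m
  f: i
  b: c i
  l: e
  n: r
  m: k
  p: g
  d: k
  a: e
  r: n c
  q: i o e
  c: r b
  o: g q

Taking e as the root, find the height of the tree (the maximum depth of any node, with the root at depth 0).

A deepest node is n, reached by e – q – i – b – c – r – n.
That path has 6 edges, so the height is 6.

6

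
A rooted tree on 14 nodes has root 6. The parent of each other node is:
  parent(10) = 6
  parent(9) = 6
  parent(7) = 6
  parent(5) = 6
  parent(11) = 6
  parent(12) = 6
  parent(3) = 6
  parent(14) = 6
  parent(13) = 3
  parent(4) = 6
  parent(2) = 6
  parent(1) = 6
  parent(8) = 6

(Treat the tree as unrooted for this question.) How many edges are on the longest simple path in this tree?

3

BFS from 13 reaches 1 last, at distance 3; BFS from 1 confirms no node is farther.
Path: 13–3–6–1.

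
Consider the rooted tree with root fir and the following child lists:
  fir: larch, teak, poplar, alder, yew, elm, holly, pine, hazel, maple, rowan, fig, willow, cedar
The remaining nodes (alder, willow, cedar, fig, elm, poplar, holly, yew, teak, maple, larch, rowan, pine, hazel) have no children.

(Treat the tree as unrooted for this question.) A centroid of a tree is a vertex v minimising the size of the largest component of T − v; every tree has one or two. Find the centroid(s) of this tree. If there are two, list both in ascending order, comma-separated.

If fir is removed the pieces have sizes 1, 1, 1, 1, 1, 1, 1, 1, 1, 1, 1, 1, 1, 1, all ≤ ⌊15/2⌋ = 7.
No neighbour of fir does as well, so fir is the unique centroid.

fir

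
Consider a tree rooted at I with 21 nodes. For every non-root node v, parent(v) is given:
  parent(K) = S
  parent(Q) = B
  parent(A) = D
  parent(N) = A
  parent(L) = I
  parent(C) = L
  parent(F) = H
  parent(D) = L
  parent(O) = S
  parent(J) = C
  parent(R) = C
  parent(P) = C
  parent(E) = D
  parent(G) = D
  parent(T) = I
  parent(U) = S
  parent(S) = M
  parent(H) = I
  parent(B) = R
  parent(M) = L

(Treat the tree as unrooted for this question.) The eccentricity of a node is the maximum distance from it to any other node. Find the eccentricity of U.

7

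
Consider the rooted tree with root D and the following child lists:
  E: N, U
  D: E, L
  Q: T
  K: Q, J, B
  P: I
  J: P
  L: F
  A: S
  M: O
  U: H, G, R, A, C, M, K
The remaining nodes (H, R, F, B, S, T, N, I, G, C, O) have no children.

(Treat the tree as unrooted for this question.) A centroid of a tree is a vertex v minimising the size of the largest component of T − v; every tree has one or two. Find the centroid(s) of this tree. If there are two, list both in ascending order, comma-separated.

Delete U: the remaining components have sizes 7, 5, 2, 2, 1, 1, 1, 1. Max 7 ≤ 10, so U is a centroid.
Every other node leaves some component of size > 10, so the centroid is unique.

U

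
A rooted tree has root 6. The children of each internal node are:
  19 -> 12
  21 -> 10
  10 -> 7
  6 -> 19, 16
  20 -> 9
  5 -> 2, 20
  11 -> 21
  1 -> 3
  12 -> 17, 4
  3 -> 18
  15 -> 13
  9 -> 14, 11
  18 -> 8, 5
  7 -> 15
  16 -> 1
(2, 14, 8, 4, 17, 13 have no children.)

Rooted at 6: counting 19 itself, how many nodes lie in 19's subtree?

4

Descendants of 19 (including itself): 19, 12, 4, 17. That's 4.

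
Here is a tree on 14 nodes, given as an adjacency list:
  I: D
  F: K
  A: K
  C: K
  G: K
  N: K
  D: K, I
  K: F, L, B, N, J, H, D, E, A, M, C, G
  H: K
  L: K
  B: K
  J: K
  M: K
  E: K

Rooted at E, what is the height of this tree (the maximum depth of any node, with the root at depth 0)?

I sits deepest: E-K-D-I — 3 edges from the root.

3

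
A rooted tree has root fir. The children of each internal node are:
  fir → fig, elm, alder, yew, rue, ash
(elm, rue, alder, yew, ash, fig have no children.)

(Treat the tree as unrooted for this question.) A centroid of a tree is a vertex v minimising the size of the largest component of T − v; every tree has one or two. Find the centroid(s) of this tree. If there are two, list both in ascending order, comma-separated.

fir

Removing fir splits the tree into components of sizes 1, 1, 1, 1, 1, 1; the largest is 1 ≤ ⌊7/2⌋ = 3.
No neighbour of fir does as well, so fir is the unique centroid.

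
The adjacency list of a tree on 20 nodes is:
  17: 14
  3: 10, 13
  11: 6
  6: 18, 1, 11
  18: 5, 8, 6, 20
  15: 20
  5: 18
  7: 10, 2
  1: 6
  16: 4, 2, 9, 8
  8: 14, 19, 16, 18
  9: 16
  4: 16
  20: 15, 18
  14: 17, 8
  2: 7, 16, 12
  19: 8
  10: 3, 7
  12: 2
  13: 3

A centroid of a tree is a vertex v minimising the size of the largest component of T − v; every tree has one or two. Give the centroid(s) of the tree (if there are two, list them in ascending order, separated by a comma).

8

Delete 8: the remaining components have sizes 9, 7, 2, 1. Max 9 ≤ 10, so 8 is a centroid.
Every other node leaves some component of size > 10, so the centroid is unique.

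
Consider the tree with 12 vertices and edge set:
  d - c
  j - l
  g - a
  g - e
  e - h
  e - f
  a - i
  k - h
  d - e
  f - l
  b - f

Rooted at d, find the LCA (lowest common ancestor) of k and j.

k's ancestor chain is k, h, e, d and j's is j, l, f, e, d; they first meet at e.

e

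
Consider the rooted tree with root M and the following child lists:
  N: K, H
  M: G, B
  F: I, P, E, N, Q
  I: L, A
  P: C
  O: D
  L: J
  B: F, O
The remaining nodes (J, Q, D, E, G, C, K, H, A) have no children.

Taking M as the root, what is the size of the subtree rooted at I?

4

I's subtree: {I, A, L, J}, size 4.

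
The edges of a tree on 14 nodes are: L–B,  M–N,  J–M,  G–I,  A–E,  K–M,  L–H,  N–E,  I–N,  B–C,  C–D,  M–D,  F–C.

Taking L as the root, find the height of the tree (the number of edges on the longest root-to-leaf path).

A sits deepest: L-B-C-D-M-N-E-A — 7 edges from the root.

7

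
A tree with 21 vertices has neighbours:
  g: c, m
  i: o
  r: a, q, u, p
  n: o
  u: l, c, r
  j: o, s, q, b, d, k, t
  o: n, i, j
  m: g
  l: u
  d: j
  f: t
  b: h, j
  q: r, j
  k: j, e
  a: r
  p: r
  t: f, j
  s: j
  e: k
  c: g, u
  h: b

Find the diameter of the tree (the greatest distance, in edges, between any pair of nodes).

8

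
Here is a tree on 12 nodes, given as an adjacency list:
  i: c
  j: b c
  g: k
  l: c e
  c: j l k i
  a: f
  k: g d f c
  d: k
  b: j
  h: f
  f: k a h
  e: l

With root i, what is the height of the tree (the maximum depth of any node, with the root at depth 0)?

4

The longest root-to-leaf path is i-c-k-f-h (4 edges).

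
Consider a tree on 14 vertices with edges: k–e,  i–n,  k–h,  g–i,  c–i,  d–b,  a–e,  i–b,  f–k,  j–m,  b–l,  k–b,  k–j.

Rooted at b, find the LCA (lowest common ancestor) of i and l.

i's ancestor chain is i, b and l's is l, b; they first meet at b.

b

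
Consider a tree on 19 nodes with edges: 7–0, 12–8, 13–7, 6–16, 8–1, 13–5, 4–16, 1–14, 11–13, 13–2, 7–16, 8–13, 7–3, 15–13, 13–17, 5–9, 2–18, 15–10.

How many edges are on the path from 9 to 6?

5

9 – 5 – 13 – 7 – 16 – 6: 5 edges.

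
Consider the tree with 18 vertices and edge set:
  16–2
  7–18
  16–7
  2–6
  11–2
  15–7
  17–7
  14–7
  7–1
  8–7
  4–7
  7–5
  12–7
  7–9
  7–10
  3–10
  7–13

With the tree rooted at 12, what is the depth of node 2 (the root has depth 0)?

3

Path from 12 to 2: 12–7–16–2, which has 3 edges.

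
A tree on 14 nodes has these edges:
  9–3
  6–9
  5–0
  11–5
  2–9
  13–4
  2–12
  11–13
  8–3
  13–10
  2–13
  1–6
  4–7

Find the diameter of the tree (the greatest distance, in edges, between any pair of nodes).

7

A longest path is 8–3–9–2–13–11–5–0, with 7 edges.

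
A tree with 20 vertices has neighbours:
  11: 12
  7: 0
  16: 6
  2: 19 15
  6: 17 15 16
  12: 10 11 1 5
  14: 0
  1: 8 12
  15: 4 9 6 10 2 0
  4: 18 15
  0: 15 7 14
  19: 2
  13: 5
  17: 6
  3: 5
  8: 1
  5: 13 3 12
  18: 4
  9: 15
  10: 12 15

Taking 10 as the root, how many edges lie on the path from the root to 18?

3

10–15–4–18 — 3 edges.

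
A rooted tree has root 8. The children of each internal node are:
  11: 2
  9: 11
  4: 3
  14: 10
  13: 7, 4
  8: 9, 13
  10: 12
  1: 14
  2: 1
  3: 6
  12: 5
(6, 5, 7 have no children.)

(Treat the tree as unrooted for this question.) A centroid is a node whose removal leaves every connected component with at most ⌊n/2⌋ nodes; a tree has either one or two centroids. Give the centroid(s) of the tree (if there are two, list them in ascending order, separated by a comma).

9, 11

If 11 is removed the pieces have sizes 7, 6, all ≤ ⌊14/2⌋ = 7.
9 is adjacent to 11 and is also a centroid (the largest component after removing it is likewise 7).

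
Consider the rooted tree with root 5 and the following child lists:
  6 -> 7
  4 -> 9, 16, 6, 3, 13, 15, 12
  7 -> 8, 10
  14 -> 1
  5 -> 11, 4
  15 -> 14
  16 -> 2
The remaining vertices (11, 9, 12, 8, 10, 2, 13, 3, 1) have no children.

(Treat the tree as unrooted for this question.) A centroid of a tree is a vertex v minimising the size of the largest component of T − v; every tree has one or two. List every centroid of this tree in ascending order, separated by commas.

Removing 4 splits the tree into components of sizes 4, 3, 2, 2, 1, 1, 1, 1; the largest is 4 ≤ ⌊16/2⌋ = 8.
Every other node leaves some component of size > 8, so the centroid is unique.

4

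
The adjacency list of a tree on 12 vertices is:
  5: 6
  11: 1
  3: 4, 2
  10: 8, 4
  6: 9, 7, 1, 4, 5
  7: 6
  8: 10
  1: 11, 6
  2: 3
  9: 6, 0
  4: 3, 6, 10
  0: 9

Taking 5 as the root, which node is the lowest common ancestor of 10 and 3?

10's ancestor chain is 10, 4, 6, 5 and 3's is 3, 4, 6, 5; they first meet at 4.

4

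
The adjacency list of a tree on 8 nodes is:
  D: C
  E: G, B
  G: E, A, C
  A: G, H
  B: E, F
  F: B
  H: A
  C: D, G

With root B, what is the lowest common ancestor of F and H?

B

F's ancestor chain is F, B and H's is H, A, G, E, B; they first meet at B.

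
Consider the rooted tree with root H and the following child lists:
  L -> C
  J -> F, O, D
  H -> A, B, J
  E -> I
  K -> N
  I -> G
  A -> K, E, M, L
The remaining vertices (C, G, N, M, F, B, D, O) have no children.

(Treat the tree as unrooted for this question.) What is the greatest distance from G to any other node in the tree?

6

Distances from G peak at 6, attained at O (D, F also at distance 6).
G – I – E – A – H – J – O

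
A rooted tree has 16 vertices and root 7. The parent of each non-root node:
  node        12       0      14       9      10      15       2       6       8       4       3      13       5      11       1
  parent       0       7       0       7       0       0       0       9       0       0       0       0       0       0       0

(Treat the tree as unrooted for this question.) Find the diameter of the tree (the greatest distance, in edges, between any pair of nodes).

4

BFS from 6 reaches 8 last, at distance 4; BFS from 8 confirms no node is farther.
Path: 6-9-7-0-8.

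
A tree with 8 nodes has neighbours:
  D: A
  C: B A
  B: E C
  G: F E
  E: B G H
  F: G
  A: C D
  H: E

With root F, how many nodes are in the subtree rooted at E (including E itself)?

6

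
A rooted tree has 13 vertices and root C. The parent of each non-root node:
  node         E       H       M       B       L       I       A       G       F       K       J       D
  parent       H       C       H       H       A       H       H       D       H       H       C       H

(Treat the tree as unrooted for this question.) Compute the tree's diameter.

A longest path is J-C-H-A-L, with 4 edges.

4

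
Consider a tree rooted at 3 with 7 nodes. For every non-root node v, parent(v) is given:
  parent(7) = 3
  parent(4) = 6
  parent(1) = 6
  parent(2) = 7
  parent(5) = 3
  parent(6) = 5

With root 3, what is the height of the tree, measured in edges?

A deepest node is 1, reached by 3 – 5 – 6 – 1.
That path has 3 edges, so the height is 3.

3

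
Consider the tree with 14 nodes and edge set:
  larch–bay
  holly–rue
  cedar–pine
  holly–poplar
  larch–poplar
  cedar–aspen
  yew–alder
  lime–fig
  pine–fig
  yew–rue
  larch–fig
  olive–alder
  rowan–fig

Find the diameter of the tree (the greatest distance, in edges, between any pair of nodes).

Starting from olive, a farthest node is aspen at distance 10.
One longest path: olive-alder-yew-rue-holly-poplar-larch-fig-pine-cedar-aspen.
So the diameter is 10.

10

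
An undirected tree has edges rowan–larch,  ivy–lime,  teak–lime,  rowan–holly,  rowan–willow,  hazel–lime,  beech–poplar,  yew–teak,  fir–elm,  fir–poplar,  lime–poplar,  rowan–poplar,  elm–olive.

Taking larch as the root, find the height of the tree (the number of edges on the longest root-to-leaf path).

A deepest node is olive, reached by larch–rowan–poplar–fir–elm–olive.
That path has 5 edges, so the height is 5.

5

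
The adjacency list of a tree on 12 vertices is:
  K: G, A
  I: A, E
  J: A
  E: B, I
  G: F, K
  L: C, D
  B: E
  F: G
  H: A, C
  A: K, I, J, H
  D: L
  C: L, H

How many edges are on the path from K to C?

3

K–A–H–C: 3 edges.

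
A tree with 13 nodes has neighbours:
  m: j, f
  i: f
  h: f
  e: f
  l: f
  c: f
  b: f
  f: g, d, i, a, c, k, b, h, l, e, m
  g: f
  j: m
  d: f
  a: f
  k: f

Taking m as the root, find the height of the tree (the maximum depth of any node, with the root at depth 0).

The longest root-to-leaf path is m–f–e (2 edges).

2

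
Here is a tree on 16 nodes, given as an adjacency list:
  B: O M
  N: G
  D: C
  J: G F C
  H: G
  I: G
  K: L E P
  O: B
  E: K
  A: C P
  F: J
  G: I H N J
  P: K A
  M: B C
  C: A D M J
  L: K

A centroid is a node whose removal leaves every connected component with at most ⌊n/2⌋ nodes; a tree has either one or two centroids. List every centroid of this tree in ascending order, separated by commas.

Removing C splits the tree into components of sizes 6, 5, 3, 1; the largest is 6 ≤ ⌊16/2⌋ = 8.
Every other node leaves some component of size > 8, so the centroid is unique.

C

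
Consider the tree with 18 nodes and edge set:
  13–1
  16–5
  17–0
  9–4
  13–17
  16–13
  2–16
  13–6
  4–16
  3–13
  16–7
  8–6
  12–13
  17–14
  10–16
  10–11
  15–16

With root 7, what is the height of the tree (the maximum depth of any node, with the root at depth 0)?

4

The longest root-to-leaf path is 7 – 16 – 13 – 17 – 0 (4 edges).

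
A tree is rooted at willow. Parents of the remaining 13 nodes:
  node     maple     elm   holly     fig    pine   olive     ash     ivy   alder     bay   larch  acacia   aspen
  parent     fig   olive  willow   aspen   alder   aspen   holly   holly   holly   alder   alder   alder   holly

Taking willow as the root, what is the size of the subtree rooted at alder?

Descendants of alder (including itself): alder, pine, bay, acacia, larch. That's 5.

5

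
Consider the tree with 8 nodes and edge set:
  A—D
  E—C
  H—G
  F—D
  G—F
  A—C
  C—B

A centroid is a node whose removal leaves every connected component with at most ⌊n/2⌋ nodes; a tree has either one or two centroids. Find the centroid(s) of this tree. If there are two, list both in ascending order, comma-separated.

A, D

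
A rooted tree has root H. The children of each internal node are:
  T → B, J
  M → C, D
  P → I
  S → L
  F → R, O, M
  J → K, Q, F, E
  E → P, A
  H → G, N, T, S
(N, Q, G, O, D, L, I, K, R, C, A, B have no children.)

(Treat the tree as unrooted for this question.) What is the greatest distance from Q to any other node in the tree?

5

A farthest node from Q is L.
The path Q – J – T – H – S – L has 5 edges.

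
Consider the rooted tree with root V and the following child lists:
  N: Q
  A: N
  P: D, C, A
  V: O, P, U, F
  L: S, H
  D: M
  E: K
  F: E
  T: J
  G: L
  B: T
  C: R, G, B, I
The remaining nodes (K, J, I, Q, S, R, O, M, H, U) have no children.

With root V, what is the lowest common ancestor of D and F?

V

Ancestors of D (toward the root): D, P, V.
Ancestors of F: F, V.
The deepest node appearing in both lists is V.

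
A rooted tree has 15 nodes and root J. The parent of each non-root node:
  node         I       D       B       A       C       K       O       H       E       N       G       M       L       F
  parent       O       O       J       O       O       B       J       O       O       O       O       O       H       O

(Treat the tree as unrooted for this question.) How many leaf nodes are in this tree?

Exactly 11 nodes have a single neighbour: A, C, D, E, F, G, I, K, L, M, N.

11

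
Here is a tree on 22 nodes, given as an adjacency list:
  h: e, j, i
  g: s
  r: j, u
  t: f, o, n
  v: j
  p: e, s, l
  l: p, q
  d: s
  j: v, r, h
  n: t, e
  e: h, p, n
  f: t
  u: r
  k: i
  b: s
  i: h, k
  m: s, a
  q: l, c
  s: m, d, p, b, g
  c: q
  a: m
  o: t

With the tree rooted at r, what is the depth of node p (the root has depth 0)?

r → j → h → e → p — 4 edges.

4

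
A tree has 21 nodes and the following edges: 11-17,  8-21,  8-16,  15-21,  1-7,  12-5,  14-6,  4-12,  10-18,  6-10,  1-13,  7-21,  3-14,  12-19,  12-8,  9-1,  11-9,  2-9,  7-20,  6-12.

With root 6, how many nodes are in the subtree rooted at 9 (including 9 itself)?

4

9's subtree: {9, 11, 2, 17}, size 4.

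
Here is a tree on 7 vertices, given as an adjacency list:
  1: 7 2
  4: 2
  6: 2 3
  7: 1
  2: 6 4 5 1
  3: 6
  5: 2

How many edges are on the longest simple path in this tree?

Starting from 3, a farthest node is 7 at distance 4.
One longest path: 3–6–2–1–7.
So the diameter is 4.

4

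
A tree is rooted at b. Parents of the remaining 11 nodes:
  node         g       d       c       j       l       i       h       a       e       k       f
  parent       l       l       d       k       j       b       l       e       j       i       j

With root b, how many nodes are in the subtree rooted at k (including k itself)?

10

The subtree rooted at k contains: k, j, l, f, e, d, g, h, a, c — 10 nodes.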